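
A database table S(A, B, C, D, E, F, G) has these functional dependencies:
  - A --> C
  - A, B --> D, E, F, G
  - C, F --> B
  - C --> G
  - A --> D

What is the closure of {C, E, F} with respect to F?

Start with {C, E, F}.
C, F --> B applies; add {B} → now {B, C, E, F}.
C --> G applies; add {G} → now {B, C, E, F, G}.
No further FD applies.

{B, C, E, F, G}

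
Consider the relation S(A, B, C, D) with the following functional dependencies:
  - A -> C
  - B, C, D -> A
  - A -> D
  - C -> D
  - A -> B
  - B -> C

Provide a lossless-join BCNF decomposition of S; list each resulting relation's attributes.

{A, B, C}; {C, D}

Candidate keys of the original relation: {A}, {B}.
{A, B, C, D}: {C} determines {C, D} here but is not a superkey — split on C -> D, giving {C, D} and {A, B, C}.
{C, D}: every determinant is a superkey — BCNF.
{A, B, C}: every determinant is a superkey — BCNF.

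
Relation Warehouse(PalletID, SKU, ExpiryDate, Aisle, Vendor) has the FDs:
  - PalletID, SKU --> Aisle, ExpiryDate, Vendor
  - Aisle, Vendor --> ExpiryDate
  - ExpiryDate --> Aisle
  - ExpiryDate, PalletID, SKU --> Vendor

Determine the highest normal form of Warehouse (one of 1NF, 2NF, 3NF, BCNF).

Candidate key: {PalletID, SKU}. Prime attributes: {PalletID, SKU}.
Aisle, Vendor --> ExpiryDate breaks BCNF: {Aisle, Vendor}⁺ = {Aisle, ExpiryDate, Vendor}, so {Aisle, Vendor} is not a superkey.
Aisle, Vendor --> ExpiryDate determines the non-prime attribute {ExpiryDate} from a non-superkey — 3NF is violated.
No proper subset of a key has a non-prime attribute in its closure, so there is no partial dependency; 2NF holds.

2NF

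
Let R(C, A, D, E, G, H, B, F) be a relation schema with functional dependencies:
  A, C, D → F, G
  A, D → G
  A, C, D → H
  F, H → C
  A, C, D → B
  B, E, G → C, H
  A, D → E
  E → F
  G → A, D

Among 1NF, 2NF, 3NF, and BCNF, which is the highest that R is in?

1NF

Candidate keys: {A, B, D}, {A, C, D}, {A, D, H}, {B, G}, {C, G}, {G, H}. Prime attributes: {A, B, C, D, G, H}.
A, D → G: {A, D}⁺ = {A, D, E, F, G}, which is not all of the attributes, so the left side is not a superkey — BCNF is violated.
A, D → E has non-prime {E} on the right and a non-superkey on the left, so 3NF fails.
The proper key subset {G} of {B, G} determines non-prime {E, F}, so the relation is not even in 2NF.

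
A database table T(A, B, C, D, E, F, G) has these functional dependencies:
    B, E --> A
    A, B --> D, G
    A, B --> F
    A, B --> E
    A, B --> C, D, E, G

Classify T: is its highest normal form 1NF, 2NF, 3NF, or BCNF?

BCNF

Candidate keys: {A, B}, {B, E}. Prime attributes: {A, B, E}.
Each dependency's left side is a superkey — BCNF holds.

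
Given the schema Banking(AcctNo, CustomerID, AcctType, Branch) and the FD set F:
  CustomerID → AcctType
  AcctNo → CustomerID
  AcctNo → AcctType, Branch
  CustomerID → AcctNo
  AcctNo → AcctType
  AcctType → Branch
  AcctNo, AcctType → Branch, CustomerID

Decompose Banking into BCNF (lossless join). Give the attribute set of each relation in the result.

Candidate keys of the original relation: {AcctNo}, {CustomerID}.
{AcctNo, AcctType, Branch, CustomerID}: {AcctType} determines {AcctType, Branch} here but is not a superkey — split on AcctType → Branch, giving {AcctType, Branch} and {AcctNo, AcctType, CustomerID}.
{AcctType, Branch} is in BCNF.
{AcctNo, AcctType, CustomerID} is in BCNF.

{AcctNo, AcctType, CustomerID}; {AcctType, Branch}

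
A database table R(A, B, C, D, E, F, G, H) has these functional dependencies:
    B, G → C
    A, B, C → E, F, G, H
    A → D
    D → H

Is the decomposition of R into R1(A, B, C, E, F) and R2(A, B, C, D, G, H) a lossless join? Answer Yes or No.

Yes

The shared attributes are {A, B, C} and {A, B, C}⁺ = {A, B, C, D, E, F, G, H}.
This includes all of R1, so the common attributes are a superkey of R1 — the join is lossless.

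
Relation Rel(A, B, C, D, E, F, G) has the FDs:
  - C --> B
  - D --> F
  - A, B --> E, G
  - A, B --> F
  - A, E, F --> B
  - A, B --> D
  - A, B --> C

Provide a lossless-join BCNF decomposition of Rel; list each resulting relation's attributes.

Candidate keys of the original relation: {A, B}, {A, C}, {A, D, E}, {A, E, F}.
In {A, B, C, D, E, F, G}, {C} is not a superkey ({C}⁺ restricted to this set is {B, C}), so split on C --> B into {B, C} and {A, C, D, E, F, G}.
{B, C}: every determinant is a superkey — BCNF.
In {A, C, D, E, F, G}, {D} is not a superkey ({D}⁺ restricted to this set is {D, F}), so split on D --> F into {D, F} and {A, C, D, E, G}.
{D, F}: every determinant is a superkey — BCNF.
{A, C, D, E, G}: every determinant is a superkey — BCNF.

{A, C, D, E, G}; {B, C}; {D, F}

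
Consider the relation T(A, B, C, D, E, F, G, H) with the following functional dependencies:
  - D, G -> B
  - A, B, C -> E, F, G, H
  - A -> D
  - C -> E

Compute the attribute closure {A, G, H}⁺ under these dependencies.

Start with {A, G, H}.
A -> D applies; add {D} → now {A, D, G, H}.
D, G -> B applies; add {B} → now {A, B, D, G, H}.
No further FD applies.

{A, B, D, G, H}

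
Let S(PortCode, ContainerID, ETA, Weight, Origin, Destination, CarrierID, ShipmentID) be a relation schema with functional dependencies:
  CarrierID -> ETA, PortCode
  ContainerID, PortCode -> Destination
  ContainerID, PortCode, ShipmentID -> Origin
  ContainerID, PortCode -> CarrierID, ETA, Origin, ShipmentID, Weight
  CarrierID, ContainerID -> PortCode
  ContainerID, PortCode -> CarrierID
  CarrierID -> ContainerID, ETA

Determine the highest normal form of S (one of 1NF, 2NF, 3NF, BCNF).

BCNF

Candidate keys: {CarrierID}, {ContainerID, PortCode}. Prime attributes: {CarrierID, ContainerID, PortCode}.
The left-hand side of every FD is a superkey, so BCNF is satisfied.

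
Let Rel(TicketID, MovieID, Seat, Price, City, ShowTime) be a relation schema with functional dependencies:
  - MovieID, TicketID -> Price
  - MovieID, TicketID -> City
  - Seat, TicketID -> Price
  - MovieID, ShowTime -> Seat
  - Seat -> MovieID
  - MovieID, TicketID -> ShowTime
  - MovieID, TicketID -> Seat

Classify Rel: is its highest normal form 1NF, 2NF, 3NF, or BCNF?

3NF

Candidate keys: {MovieID, TicketID}, {Seat, TicketID}. Prime attributes: {MovieID, Seat, TicketID}.
For MovieID, ShowTime -> Seat we have {MovieID, ShowTime}⁺ = {MovieID, Seat, ShowTime}; {MovieID, ShowTime} is not a superkey, so BCNF fails.
But every attribute on its right side ({Seat}) is prime, and the same holds for every other non-superkey FD, so 3NF still holds.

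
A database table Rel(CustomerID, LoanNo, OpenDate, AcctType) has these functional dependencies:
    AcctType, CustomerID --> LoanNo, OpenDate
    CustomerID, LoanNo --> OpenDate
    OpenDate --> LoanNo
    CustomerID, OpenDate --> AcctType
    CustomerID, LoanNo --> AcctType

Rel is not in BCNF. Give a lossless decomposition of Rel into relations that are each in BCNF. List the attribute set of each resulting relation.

{AcctType, CustomerID, OpenDate}; {LoanNo, OpenDate}

Candidate keys of the original relation: {AcctType, CustomerID}, {CustomerID, LoanNo}, {CustomerID, OpenDate}.
{AcctType, CustomerID, LoanNo, OpenDate}: {OpenDate} determines {LoanNo, OpenDate} here but is not a superkey — split on OpenDate --> LoanNo, giving {LoanNo, OpenDate} and {AcctType, CustomerID, OpenDate}.
{LoanNo, OpenDate}: every determinant is a superkey — BCNF.
{AcctType, CustomerID, OpenDate}: every determinant is a superkey — BCNF.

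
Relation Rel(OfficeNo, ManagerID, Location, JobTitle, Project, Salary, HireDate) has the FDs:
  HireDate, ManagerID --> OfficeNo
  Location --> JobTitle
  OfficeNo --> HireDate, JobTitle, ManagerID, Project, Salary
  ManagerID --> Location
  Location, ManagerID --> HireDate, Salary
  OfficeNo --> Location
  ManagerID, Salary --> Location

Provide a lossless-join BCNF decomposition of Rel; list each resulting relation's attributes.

Candidate keys of the original relation: {ManagerID}, {OfficeNo}.
In {HireDate, JobTitle, Location, ManagerID, OfficeNo, Project, Salary}, {Location} is not a superkey ({Location}⁺ restricted to this set is {JobTitle, Location}), so split on Location --> JobTitle into {JobTitle, Location} and {HireDate, Location, ManagerID, OfficeNo, Project, Salary}.
{JobTitle, Location}: every determinant is a superkey — BCNF.
{HireDate, Location, ManagerID, OfficeNo, Project, Salary}: every determinant is a superkey — BCNF.

{HireDate, Location, ManagerID, OfficeNo, Project, Salary}; {JobTitle, Location}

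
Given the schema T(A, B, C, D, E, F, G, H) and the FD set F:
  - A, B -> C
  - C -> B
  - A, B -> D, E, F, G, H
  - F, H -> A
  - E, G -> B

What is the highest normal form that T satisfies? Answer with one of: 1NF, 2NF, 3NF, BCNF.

3NF

Candidate keys: {A, B}, {A, C}, {A, E, G}, {B, F, H}, {C, F, H}, {E, F, G, H}. Prime attributes: {A, B, C, E, F, G, H}.
For C -> B we have {C}⁺ = {B, C}; {C} is not a superkey, so BCNF fails.
Its right-hand attributes {B} are all prime, as are those of every other non-superkey FD — the relation is in 3NF.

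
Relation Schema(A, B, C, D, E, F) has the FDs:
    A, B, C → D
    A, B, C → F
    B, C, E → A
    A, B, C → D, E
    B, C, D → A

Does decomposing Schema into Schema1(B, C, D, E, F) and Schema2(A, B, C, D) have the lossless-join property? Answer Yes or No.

Yes

Common attributes: {B, C, D}; their closure is {A, B, C, D, E, F}.
Schema1 is contained in that closure, so Schema1 ∩ Schema2 → Schema1 holds and the join is lossless.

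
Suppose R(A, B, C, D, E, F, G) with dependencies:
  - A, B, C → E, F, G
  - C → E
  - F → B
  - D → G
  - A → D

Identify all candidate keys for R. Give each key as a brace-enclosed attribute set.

{A, B, C}, {A, C, F}

{A, C} never appear on the right of any FD, so every key must include all of them.
{A, B, C}⁺ = {A, B, C, D, E, F, G} — all of the relation — so {A, B, C} is a candidate key.
{A, C, F}⁺ = {A, B, C, D, E, F, G} — all of the relation — so {A, C, F} is a candidate key.
No proper subset of any of these is a key, and no other minimal superkey exists.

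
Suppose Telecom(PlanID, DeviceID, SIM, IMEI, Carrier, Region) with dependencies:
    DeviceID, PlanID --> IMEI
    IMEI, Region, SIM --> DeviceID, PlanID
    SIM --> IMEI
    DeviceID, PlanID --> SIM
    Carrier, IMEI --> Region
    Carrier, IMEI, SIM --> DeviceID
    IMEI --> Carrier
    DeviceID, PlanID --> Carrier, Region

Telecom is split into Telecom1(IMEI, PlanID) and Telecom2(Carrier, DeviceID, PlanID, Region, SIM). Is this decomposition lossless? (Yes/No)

Common attributes: {PlanID}; their closure is {PlanID}.
Neither Telecom1 nor Telecom2 is contained in that closure, so the decomposition is lossy.

No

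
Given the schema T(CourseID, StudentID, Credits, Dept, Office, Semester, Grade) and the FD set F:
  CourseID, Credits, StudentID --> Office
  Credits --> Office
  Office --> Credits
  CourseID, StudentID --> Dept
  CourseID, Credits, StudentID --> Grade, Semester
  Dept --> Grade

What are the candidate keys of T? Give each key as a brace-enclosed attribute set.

Attributes never on any right-hand side: {CourseID, StudentID} — every candidate key must contain all of them.
{CourseID, Credits, StudentID} is a candidate key since {CourseID, Credits, StudentID}⁺ = {CourseID, Credits, Dept, Grade, Office, Semester, StudentID} covers every attribute.
{CourseID, Office, StudentID} is a candidate key since {CourseID, Office, StudentID}⁺ = {CourseID, Credits, Dept, Grade, Office, Semester, StudentID} covers every attribute.
No proper subset of any of these is a key, and no other minimal superkey exists.

{CourseID, Credits, StudentID}, {CourseID, Office, StudentID}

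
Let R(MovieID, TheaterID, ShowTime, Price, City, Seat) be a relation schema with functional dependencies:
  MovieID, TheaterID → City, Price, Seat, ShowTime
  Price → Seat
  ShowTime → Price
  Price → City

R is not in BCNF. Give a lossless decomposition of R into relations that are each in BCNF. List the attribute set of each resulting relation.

{City, Price, Seat}; {MovieID, ShowTime, TheaterID}; {Price, ShowTime}

Candidate key of the original relation: {MovieID, TheaterID}.
Within {City, MovieID, Price, Seat, ShowTime, TheaterID}: {Price}⁺ ∩ {City, MovieID, Price, Seat, ShowTime, TheaterID} = {City, Price, Seat}, not the whole set, so Price → City, Seat violates BCNF; decompose into {City, Price, Seat} and {MovieID, Price, ShowTime, TheaterID}.
{City, Price, Seat} is in BCNF.
Within {MovieID, Price, ShowTime, TheaterID}: {ShowTime}⁺ ∩ {MovieID, Price, ShowTime, TheaterID} = {Price, ShowTime}, not the whole set, so ShowTime → Price violates BCNF; decompose into {Price, ShowTime} and {MovieID, ShowTime, TheaterID}.
{Price, ShowTime} is in BCNF.
{MovieID, ShowTime, TheaterID} is in BCNF.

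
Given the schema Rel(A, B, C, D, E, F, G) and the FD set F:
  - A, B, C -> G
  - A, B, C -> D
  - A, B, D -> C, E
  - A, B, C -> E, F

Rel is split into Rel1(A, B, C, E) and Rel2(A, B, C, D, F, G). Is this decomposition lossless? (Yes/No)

Rel1 ∩ Rel2 = {A, B, C}; its closure under F is {A, B, C, D, E, F, G}.
This includes all of Rel1, so the common attributes are a superkey of Rel1 — the join is lossless.

Yes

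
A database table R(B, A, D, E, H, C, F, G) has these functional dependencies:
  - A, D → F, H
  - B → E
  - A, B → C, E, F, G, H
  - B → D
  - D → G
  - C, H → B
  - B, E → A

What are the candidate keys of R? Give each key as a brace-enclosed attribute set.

{A, C, D}, {B}, {C, H}

{B} is a candidate key since {B}⁺ = {A, B, C, D, E, F, G, H} covers every attribute.
{C, H} is a candidate key since {C, H}⁺ = {A, B, C, D, E, F, G, H} covers every attribute.
{A, C, D} is a candidate key since {A, C, D}⁺ = {A, B, C, D, E, F, G, H} covers every attribute.
These are minimal and exhaustive — every other superkey contains one of them.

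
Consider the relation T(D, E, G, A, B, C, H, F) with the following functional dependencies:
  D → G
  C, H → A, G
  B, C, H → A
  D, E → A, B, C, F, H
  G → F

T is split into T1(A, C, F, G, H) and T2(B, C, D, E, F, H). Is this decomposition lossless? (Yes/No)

Yes

T1 ∩ T2 = {C, F, H}; its closure under F is {A, C, F, G, H}.
T1 is contained in that closure, so T1 ∩ T2 → T1 holds and the join is lossless.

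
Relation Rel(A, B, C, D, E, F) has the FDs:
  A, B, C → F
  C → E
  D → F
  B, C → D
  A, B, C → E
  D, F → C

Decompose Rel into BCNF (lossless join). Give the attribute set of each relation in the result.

Candidate keys of the original relation: {A, B, C}, {A, B, D}.
Within {A, B, C, D, E, F}: {C}⁺ ∩ {A, B, C, D, E, F} = {C, E}, not the whole set, so C → E violates BCNF; decompose into {C, E} and {A, B, C, D, F}.
{C, E} is in BCNF.
Within {A, B, C, D, F}: {D}⁺ ∩ {A, B, C, D, F} = {C, D, F}, not the whole set, so D → C, F violates BCNF; decompose into {C, D, F} and {A, B, D}.
{C, D, F} is in BCNF.
{A, B, D} is in BCNF.

{A, B, D}; {C, D, F}; {C, E}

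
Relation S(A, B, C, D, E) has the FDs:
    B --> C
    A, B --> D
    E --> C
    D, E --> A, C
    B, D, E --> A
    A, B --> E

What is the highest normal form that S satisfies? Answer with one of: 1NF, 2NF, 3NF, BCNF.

Candidate keys: {A, B}, {B, D, E}. Prime attributes: {A, B, D, E}.
B --> C breaks BCNF: {B}⁺ = {B, C}, so {B} is not a superkey.
Because {C} is non-prime and the left side of B --> C is not a superkey, the relation is not in 3NF.
Since {B} ⊂ {A, B} and {B}⁺ ⊇ {C} with {C} non-prime, there is a partial dependency; 2NF fails.

1NF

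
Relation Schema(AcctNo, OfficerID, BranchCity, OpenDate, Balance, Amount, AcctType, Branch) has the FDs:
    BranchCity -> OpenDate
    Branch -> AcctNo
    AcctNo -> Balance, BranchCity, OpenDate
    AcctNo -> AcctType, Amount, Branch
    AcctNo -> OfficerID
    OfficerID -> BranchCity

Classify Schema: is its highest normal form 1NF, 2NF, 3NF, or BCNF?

2NF

Candidate keys: {AcctNo}, {Branch}. Prime attributes: {AcctNo, Branch}.
BranchCity -> OpenDate: {BranchCity}⁺ = {BranchCity, OpenDate}, which is not all of the attributes, so the left side is not a superkey — BCNF is violated.
BranchCity -> OpenDate has non-prime {OpenDate} on the right and a non-superkey on the left, so 3NF fails.
All keys have size 1, which rules out partial dependencies — 2NF is satisfied.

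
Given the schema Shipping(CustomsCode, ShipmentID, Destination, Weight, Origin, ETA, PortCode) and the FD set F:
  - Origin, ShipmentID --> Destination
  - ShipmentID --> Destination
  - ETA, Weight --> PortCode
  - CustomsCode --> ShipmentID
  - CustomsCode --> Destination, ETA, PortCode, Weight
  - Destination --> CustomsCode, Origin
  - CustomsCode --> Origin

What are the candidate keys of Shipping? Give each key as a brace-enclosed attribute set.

{CustomsCode}, {Destination}, {ShipmentID}

{CustomsCode}⁺ = {CustomsCode, Destination, ETA, Origin, PortCode, ShipmentID, Weight} — all of the relation — so {CustomsCode} is a candidate key.
{Destination}⁺ = {CustomsCode, Destination, ETA, Origin, PortCode, ShipmentID, Weight} — all of the relation — so {Destination} is a candidate key.
{ShipmentID}⁺ = {CustomsCode, Destination, ETA, Origin, PortCode, ShipmentID, Weight} — all of the relation — so {ShipmentID} is a candidate key.
These are minimal and exhaustive — every other superkey contains one of them.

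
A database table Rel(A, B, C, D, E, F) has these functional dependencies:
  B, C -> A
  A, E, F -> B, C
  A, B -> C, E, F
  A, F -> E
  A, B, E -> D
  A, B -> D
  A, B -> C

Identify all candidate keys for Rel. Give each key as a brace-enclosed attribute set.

{A, B}⁺ = {A, B, C, D, E, F}, which is every attribute, so {A, B} is a candidate key.
{A, F}⁺ = {A, B, C, D, E, F}, which is every attribute, so {A, F} is a candidate key.
{B, C}⁺ = {A, B, C, D, E, F}, which is every attribute, so {B, C} is a candidate key.
These are minimal and exhaustive — every other superkey contains one of them.

{A, B}, {A, F}, {B, C}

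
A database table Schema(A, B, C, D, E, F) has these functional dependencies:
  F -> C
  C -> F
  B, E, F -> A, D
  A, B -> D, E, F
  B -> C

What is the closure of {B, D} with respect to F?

{B, C, D, F}

Start with {B, D}.
B -> C applies; add {C} → now {B, C, D}.
C -> F applies; add {F} → now {B, C, D, F}.
No further FD applies.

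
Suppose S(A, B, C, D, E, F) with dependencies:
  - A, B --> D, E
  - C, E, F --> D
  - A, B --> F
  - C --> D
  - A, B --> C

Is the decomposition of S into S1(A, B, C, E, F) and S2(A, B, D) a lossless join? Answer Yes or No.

The shared attributes are {A, B} and {A, B}⁺ = {A, B, C, D, E, F}.
S1 is contained in that closure, so S1 ∩ S2 --> S1 holds and the join is lossless.

Yes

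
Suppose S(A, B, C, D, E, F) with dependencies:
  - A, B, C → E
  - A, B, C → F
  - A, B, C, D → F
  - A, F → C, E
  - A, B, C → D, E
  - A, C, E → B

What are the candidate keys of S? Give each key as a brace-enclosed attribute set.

{A, B, C}, {A, C, E}, {A, F}

{A} never appears on the right of any FD, so every key must include it.
{A, F} is a candidate key since {A, F}⁺ = {A, B, C, D, E, F} covers every attribute.
{A, B, C} is a candidate key since {A, B, C}⁺ = {A, B, C, D, E, F} covers every attribute.
{A, C, E} is a candidate key since {A, C, E}⁺ = {A, B, C, D, E, F} covers every attribute.
No proper subset of any of these is a key, and no other minimal superkey exists.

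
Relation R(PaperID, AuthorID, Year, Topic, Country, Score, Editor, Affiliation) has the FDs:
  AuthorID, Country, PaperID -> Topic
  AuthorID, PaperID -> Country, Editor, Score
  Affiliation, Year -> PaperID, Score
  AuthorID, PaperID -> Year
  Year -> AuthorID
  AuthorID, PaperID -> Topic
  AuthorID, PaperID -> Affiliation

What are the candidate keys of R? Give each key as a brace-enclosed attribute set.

{Affiliation, Year}, {AuthorID, PaperID}, {PaperID, Year}

{Affiliation, Year}⁺ = {Affiliation, AuthorID, Country, Editor, PaperID, Score, Topic, Year} — all of the relation — so {Affiliation, Year} is a candidate key.
{AuthorID, PaperID}⁺ = {Affiliation, AuthorID, Country, Editor, PaperID, Score, Topic, Year} — all of the relation — so {AuthorID, PaperID} is a candidate key.
{PaperID, Year}⁺ = {Affiliation, AuthorID, Country, Editor, PaperID, Score, Topic, Year} — all of the relation — so {PaperID, Year} is a candidate key.
Any other superkey properly contains one of these, so there are no further candidate keys.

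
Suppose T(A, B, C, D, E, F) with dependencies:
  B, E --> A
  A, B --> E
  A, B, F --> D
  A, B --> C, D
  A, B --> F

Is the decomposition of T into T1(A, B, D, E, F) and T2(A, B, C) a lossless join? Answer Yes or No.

T1 ∩ T2 = {A, B}; its closure under F is {A, B, C, D, E, F}.
This includes all of T1, so the common attributes are a superkey of T1 — the join is lossless.

Yes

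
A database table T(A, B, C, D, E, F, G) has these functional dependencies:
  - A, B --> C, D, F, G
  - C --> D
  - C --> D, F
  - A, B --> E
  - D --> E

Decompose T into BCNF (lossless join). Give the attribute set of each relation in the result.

{A, B, C, G}; {C, D, F}; {D, E}

Candidate key of the original relation: {A, B}.
Within {A, B, C, D, E, F, G}: {C}⁺ ∩ {A, B, C, D, E, F, G} = {C, D, E, F}, not the whole set, so C --> D, E, F violates BCNF; decompose into {C, D, E, F} and {A, B, C, G}.
Within {C, D, E, F}: {D}⁺ ∩ {C, D, E, F} = {D, E}, not the whole set, so D --> E violates BCNF; decompose into {D, E} and {C, D, F}.
{D, E}: every determinant is a superkey — BCNF.
{C, D, F}: every determinant is a superkey — BCNF.
{A, B, C, G}: every determinant is a superkey — BCNF.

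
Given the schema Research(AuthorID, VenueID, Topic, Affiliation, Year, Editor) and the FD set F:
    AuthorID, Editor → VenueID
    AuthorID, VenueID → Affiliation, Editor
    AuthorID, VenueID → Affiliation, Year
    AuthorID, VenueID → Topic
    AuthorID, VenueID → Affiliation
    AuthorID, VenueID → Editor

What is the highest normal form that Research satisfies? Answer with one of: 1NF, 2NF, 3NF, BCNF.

Candidate keys: {AuthorID, Editor}, {AuthorID, VenueID}. Prime attributes: {AuthorID, Editor, VenueID}.
The left-hand side of every FD is a superkey, so BCNF is satisfied.

BCNF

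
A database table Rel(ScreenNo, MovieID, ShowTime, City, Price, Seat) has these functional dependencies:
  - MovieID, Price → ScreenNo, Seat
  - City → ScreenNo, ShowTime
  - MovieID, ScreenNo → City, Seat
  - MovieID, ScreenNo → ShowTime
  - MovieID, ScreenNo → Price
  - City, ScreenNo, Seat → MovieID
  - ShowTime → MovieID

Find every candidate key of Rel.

{City} is a candidate key since {City}⁺ = {City, MovieID, Price, ScreenNo, Seat, ShowTime} covers every attribute.
{MovieID, Price} is a candidate key since {MovieID, Price}⁺ = {City, MovieID, Price, ScreenNo, Seat, ShowTime} covers every attribute.
{MovieID, ScreenNo} is a candidate key since {MovieID, ScreenNo}⁺ = {City, MovieID, Price, ScreenNo, Seat, ShowTime} covers every attribute.
{Price, ShowTime} is a candidate key since {Price, ShowTime}⁺ = {City, MovieID, Price, ScreenNo, Seat, ShowTime} covers every attribute.
{ScreenNo, ShowTime} is a candidate key since {ScreenNo, ShowTime}⁺ = {City, MovieID, Price, ScreenNo, Seat, ShowTime} covers every attribute.
These are minimal and exhaustive — every other superkey contains one of them.

{City}, {MovieID, Price}, {MovieID, ScreenNo}, {Price, ShowTime}, {ScreenNo, ShowTime}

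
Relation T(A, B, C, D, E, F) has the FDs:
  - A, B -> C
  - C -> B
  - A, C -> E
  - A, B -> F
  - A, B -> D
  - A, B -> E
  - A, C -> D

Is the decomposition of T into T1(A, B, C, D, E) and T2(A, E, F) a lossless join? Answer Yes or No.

T1 ∩ T2 = {A, E}; its closure under F is {A, E}.
The closure covers neither T1 nor T2 entirely; the join is not lossless.

No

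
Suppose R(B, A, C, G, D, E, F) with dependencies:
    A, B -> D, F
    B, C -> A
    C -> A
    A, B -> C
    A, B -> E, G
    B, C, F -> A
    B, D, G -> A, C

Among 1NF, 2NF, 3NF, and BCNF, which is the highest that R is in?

Candidate keys: {A, B}, {B, C}, {B, D, G}. Prime attributes: {A, B, C, D, G}.
For C -> A we have {C}⁺ = {A, C}; {C} is not a superkey, so BCNF fails.
Its right-hand attributes {A} are all prime, as are those of every other non-superkey FD — the relation is in 3NF.

3NF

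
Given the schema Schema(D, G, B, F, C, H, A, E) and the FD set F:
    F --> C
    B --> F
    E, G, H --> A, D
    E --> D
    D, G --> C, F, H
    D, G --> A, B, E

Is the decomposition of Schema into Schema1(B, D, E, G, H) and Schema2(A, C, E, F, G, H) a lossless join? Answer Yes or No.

Yes

Schema1 ∩ Schema2 = {E, G, H}; its closure under F is {A, B, C, D, E, F, G, H}.
This includes all of Schema1, so the common attributes are a superkey of Schema1 — the join is lossless.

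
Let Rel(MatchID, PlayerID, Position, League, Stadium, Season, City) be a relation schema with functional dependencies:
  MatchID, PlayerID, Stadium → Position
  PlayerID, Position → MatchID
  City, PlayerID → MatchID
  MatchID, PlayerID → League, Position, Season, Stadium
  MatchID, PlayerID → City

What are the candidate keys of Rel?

{City, PlayerID}, {MatchID, PlayerID}, {PlayerID, Position}

{PlayerID} never appears on the right of any FD, so every key must include it.
Closure of {City, PlayerID} is {City, League, MatchID, PlayerID, Position, Season, Stadium}, the whole schema; {City, PlayerID} is a candidate key.
Closure of {MatchID, PlayerID} is {City, League, MatchID, PlayerID, Position, Season, Stadium}, the whole schema; {MatchID, PlayerID} is a candidate key.
Closure of {PlayerID, Position} is {City, League, MatchID, PlayerID, Position, Season, Stadium}, the whole schema; {PlayerID, Position} is a candidate key.
No proper subset of any of these is a key, and no other minimal superkey exists.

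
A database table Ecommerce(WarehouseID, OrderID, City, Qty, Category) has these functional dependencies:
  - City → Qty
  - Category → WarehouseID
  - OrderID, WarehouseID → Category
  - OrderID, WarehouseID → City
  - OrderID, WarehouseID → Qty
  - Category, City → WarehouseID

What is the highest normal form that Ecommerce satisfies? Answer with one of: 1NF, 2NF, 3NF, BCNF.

Candidate keys: {Category, OrderID}, {OrderID, WarehouseID}. Prime attributes: {Category, OrderID, WarehouseID}.
For City → Qty we have {City}⁺ = {City, Qty}; {City} is not a superkey, so BCNF fails.
Because {Qty} is non-prime and the left side of City → Qty is not a superkey, the relation is not in 3NF.
No non-prime attribute depends on a proper subset of any candidate key, so 2NF holds.

2NF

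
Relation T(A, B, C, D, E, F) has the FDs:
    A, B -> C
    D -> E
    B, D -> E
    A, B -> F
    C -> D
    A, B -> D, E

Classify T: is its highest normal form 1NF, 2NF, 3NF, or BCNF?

2NF

Candidate key: {A, B}. Prime attributes: {A, B}.
D -> E breaks BCNF: {D}⁺ = {D, E}, so {D} is not a superkey.
D -> E determines the non-prime attribute {E} from a non-superkey — 3NF is violated.
Checking every proper subset of each key, none determines a non-prime attribute — 2NF is satisfied.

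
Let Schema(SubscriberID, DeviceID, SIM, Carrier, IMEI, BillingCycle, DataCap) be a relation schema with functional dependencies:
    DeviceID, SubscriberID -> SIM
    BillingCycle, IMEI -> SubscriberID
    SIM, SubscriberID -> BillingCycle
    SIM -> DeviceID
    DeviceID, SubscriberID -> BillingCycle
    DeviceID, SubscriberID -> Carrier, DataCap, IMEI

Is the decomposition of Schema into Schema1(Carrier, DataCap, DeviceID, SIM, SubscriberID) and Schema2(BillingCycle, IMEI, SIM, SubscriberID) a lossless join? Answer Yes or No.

Yes

Schema1 ∩ Schema2 = {SIM, SubscriberID}; its closure under F is {BillingCycle, Carrier, DataCap, DeviceID, IMEI, SIM, SubscriberID}.
This includes all of Schema1, so the common attributes are a superkey of Schema1 — the join is lossless.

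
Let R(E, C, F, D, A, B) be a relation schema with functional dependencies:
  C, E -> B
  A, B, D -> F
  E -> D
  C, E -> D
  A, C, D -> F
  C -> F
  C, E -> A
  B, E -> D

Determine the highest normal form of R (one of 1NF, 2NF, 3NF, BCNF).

Candidate key: {C, E}. Prime attributes: {C, E}.
A, B, D -> F breaks BCNF: {A, B, D}⁺ = {A, B, D, F}, so {A, B, D} is not a superkey.
A, B, D -> F determines the non-prime attribute {F} from a non-superkey — 3NF is violated.
{C} is a proper subset of the key {C, E}, and {C}⁺ contains the non-prime attribute {F} — a partial dependency, so 2NF is violated.

1NF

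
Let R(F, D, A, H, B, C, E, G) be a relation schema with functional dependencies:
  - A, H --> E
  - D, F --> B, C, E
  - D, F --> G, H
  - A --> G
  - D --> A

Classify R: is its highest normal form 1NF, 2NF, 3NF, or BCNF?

1NF

Candidate key: {D, F}. Prime attributes: {D, F}.
A, H --> E: {A, H}⁺ = {A, E, G, H}, which is not all of the attributes, so the left side is not a superkey — BCNF is violated.
Because {E} is non-prime and the left side of A, H --> E is not a superkey, the relation is not in 3NF.
Since {D} ⊂ {D, F} and {D}⁺ ⊇ {A, G} with {A, G} non-prime, there is a partial dependency; 2NF fails.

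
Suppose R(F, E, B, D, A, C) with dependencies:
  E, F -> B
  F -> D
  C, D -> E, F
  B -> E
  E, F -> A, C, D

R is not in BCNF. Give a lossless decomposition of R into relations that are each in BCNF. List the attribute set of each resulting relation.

Candidate keys of the original relation: {B, F}, {C, D}, {C, F}, {E, F}.
Within {A, B, C, D, E, F}: {F}⁺ ∩ {A, B, C, D, E, F} = {D, F}, not the whole set, so F -> D violates BCNF; decompose into {D, F} and {A, B, C, E, F}.
{D, F}: every determinant is a superkey — BCNF.
Within {A, B, C, E, F}: {B}⁺ ∩ {A, B, C, E, F} = {B, E}, not the whole set, so B -> E violates BCNF; decompose into {B, E} and {A, B, C, F}.
{B, E}: every determinant is a superkey — BCNF.
{A, B, C, F}: every determinant is a superkey — BCNF.

{A, B, C, F}; {B, E}; {D, F}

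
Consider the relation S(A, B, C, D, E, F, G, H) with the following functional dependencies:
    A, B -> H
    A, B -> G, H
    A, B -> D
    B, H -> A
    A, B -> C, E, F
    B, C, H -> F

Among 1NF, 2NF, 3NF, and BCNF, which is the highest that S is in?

BCNF

Candidate keys: {A, B}, {B, H}. Prime attributes: {A, B, H}.
The left-hand side of every FD is a superkey, so BCNF is satisfied.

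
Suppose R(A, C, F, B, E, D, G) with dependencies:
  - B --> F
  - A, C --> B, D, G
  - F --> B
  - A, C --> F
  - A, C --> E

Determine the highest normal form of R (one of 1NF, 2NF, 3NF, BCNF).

Candidate key: {A, C}. Prime attributes: {A, C}.
B --> F: {B}⁺ = {B, F}, which is not all of the attributes, so the left side is not a superkey — BCNF is violated.
B --> F determines the non-prime attribute {F} from a non-superkey — 3NF is violated.
No proper subset of a key has a non-prime attribute in its closure, so there is no partial dependency; 2NF holds.

2NF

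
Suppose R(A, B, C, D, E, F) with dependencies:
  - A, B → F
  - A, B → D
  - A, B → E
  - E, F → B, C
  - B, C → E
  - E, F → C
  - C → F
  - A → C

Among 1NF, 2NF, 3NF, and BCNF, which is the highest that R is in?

Candidate keys: {A, B}, {A, E}. Prime attributes: {A, B, E}.
E, F → B, C: {E, F}⁺ = {B, C, E, F}, which is not all of the attributes, so the left side is not a superkey — BCNF is violated.
Because {C} is non-prime and the left side of E, F → B, C is not a superkey, the relation is not in 3NF.
The proper key subset {A} of {A, B} determines non-prime {C, F}, so the relation is not even in 2NF.

1NF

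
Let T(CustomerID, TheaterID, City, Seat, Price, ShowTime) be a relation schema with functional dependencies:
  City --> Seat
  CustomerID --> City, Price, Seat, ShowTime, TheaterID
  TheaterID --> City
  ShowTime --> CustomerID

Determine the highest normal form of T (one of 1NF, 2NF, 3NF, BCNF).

Candidate keys: {CustomerID}, {ShowTime}. Prime attributes: {CustomerID, ShowTime}.
For City --> Seat we have {City}⁺ = {City, Seat}; {City} is not a superkey, so BCNF fails.
Because {Seat} is non-prime and the left side of City --> Seat is not a superkey, the relation is not in 3NF.
With only single-attribute keys there can be no partial dependency, so 2NF holds.

2NF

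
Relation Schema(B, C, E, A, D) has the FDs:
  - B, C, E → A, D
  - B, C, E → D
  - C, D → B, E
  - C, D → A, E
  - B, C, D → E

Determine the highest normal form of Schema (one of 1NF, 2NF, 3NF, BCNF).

BCNF

Candidate keys: {B, C, E}, {C, D}. Prime attributes: {B, C, D, E}.
The left-hand side of every FD is a superkey, so BCNF is satisfied.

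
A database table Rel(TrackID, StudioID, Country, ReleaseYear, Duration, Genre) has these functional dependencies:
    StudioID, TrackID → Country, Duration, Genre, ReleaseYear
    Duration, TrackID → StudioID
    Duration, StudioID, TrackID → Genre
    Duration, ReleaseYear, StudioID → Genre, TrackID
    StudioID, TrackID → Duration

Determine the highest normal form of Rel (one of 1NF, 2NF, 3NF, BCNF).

BCNF

Candidate keys: {Duration, ReleaseYear, StudioID}, {Duration, TrackID}, {StudioID, TrackID}. Prime attributes: {Duration, ReleaseYear, StudioID, TrackID}.
The left-hand side of every FD is a superkey, so BCNF is satisfied.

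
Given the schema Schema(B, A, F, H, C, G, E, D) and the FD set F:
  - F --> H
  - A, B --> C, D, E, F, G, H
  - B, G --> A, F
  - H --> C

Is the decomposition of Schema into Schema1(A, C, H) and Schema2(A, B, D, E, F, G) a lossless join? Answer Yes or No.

No

Common attributes: {A}; their closure is {A}.
Neither Schema1 nor Schema2 is contained in that closure, so the decomposition is lossy.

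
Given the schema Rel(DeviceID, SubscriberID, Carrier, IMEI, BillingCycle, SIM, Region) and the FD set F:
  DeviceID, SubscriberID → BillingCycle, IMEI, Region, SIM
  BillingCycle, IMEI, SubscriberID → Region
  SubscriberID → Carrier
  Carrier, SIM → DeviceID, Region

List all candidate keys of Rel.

{DeviceID, SubscriberID}, {SIM, SubscriberID}

{SubscriberID} never appears on the right of any FD, so every key must include it.
{DeviceID, SubscriberID} is a candidate key since {DeviceID, SubscriberID}⁺ = {BillingCycle, Carrier, DeviceID, IMEI, Region, SIM, SubscriberID} covers every attribute.
{SIM, SubscriberID} is a candidate key since {SIM, SubscriberID}⁺ = {BillingCycle, Carrier, DeviceID, IMEI, Region, SIM, SubscriberID} covers every attribute.
Any other superkey properly contains one of these, so there are no further candidate keys.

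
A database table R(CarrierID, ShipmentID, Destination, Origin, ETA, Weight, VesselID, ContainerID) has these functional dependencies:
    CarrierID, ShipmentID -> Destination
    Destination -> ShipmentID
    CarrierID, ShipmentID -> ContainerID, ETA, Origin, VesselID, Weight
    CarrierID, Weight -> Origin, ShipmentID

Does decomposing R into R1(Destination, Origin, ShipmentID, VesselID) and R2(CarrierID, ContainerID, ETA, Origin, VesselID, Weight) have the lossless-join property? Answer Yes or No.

The shared attributes are {Origin, VesselID} and {Origin, VesselID}⁺ = {Origin, VesselID}.
The closure covers neither R1 nor R2 entirely; the join is not lossless.

No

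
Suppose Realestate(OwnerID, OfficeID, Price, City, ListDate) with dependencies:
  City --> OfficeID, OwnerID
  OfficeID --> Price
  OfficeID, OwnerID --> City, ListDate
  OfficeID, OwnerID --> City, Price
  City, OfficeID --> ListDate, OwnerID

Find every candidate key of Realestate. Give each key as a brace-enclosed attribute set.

{City} is a candidate key since {City}⁺ = {City, ListDate, OfficeID, OwnerID, Price} covers every attribute.
{OfficeID, OwnerID} is a candidate key since {OfficeID, OwnerID}⁺ = {City, ListDate, OfficeID, OwnerID, Price} covers every attribute.
These are minimal and exhaustive — every other superkey contains one of them.

{City}, {OfficeID, OwnerID}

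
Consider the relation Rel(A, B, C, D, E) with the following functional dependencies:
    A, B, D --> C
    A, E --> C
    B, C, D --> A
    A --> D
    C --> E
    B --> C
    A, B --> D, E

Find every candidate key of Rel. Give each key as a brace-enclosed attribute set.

No FD produces {B}, so it must be in every candidate key.
Closure of {A, B} is {A, B, C, D, E}, the whole schema; {A, B} is a candidate key.
Closure of {B, D} is {A, B, C, D, E}, the whole schema; {B, D} is a candidate key.
These are minimal and exhaustive — every other superkey contains one of them.

{A, B}, {B, D}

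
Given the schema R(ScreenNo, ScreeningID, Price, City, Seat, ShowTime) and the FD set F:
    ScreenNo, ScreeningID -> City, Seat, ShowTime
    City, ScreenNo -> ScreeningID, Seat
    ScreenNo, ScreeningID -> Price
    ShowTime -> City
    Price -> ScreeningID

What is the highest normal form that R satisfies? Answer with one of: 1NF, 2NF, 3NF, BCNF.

Candidate keys: {City, ScreenNo}, {Price, ScreenNo}, {ScreenNo, ScreeningID}, {ScreenNo, ShowTime}. Prime attributes: {City, Price, ScreenNo, ScreeningID, ShowTime}.
ShowTime -> City: {ShowTime}⁺ = {City, ShowTime}, which is not all of the attributes, so the left side is not a superkey — BCNF is violated.
Its right-hand attributes {City} are all prime, as are those of every other non-superkey FD — the relation is in 3NF.

3NF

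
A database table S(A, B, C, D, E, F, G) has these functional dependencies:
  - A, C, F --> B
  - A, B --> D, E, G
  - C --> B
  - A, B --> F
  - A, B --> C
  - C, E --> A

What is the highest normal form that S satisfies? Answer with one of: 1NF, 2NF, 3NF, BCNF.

Candidate keys: {A, B}, {A, C}, {C, E}. Prime attributes: {A, B, C, E}.
C --> B: {C}⁺ = {B, C}, which is not all of the attributes, so the left side is not a superkey — BCNF is violated.
But every attribute on its right side ({B}) is prime, and the same holds for every other non-superkey FD, so 3NF still holds.

3NF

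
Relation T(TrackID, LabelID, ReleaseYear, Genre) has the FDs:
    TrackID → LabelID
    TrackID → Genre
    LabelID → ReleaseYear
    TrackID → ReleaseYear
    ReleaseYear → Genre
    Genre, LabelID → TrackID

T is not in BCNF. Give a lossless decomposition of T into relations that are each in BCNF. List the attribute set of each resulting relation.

Candidate keys of the original relation: {LabelID}, {TrackID}.
In {Genre, LabelID, ReleaseYear, TrackID}, {ReleaseYear} is not a superkey ({ReleaseYear}⁺ restricted to this set is {Genre, ReleaseYear}), so split on ReleaseYear → Genre into {Genre, ReleaseYear} and {LabelID, ReleaseYear, TrackID}.
{Genre, ReleaseYear} is in BCNF.
{LabelID, ReleaseYear, TrackID} is in BCNF.

{Genre, ReleaseYear}; {LabelID, ReleaseYear, TrackID}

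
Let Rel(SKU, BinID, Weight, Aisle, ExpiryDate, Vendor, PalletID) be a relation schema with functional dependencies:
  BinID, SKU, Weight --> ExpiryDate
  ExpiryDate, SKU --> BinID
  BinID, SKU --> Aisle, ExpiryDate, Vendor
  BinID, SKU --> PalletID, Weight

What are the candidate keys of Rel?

{SKU} never appears on the right of any FD, so every key must include it.
{BinID, SKU}⁺ = {Aisle, BinID, ExpiryDate, PalletID, SKU, Vendor, Weight}, which is every attribute, so {BinID, SKU} is a candidate key.
{ExpiryDate, SKU}⁺ = {Aisle, BinID, ExpiryDate, PalletID, SKU, Vendor, Weight}, which is every attribute, so {ExpiryDate, SKU} is a candidate key.
Any other superkey properly contains one of these, so there are no further candidate keys.

{BinID, SKU}, {ExpiryDate, SKU}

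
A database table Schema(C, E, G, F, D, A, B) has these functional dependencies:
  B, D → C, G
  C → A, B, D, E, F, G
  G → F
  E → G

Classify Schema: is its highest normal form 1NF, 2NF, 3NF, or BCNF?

2NF

Candidate keys: {B, D}, {C}. Prime attributes: {B, C, D}.
G → F: {G}⁺ = {F, G}, which is not all of the attributes, so the left side is not a superkey — BCNF is violated.
G → F has non-prime {F} on the right and a non-superkey on the left, so 3NF fails.
Checking every proper subset of each key, none determines a non-prime attribute — 2NF is satisfied.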